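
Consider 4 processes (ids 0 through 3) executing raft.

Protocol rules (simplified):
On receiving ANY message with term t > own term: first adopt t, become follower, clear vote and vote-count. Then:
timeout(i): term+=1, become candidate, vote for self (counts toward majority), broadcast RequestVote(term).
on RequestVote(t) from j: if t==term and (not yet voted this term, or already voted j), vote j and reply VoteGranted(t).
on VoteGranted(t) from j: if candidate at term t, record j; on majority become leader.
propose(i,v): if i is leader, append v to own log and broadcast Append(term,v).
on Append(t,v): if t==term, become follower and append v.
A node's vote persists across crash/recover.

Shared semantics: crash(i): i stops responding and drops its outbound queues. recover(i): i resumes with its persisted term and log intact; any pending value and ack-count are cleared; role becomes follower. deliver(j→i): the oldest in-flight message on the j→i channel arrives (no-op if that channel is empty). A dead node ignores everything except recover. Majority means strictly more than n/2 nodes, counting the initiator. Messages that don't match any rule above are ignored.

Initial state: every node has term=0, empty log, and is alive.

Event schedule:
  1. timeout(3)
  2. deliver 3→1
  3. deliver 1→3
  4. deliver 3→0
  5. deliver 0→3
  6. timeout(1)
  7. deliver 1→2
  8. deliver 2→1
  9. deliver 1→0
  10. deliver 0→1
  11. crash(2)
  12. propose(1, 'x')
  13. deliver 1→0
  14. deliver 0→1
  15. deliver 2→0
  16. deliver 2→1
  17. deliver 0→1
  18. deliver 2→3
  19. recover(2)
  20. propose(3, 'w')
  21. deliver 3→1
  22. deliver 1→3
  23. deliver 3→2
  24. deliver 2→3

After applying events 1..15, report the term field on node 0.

2

step 1 timeout(3): 3={cand,t=1,log=-}
step 2 deliver 3→1: 1={foll,t=1,log=-}
step 3 deliver 1→3: —
step 4 deliver 3→0: 0={foll,t=1,log=-}
step 5 deliver 0→3: 3={lead,t=1,log=-}
step 6 timeout(1): 1={cand,t=2,log=-}
step 7 deliver 1→2: 2={foll,t=2,log=-}
step 8 deliver 2→1: —
step 9 deliver 1→0: 0={foll,t=2,log=-}
step 10 deliver 0→1: 1={lead,t=2,log=-}
step 11 crash(2): 2={✗foll,t=2,log=-}
step 12 propose(1,'x'): 1={lead,t=2,log=x}
step 13 deliver 1→0: 0={foll,t=2,log=x}
step 14 deliver 0→1: —
step 15 deliver 2→0: —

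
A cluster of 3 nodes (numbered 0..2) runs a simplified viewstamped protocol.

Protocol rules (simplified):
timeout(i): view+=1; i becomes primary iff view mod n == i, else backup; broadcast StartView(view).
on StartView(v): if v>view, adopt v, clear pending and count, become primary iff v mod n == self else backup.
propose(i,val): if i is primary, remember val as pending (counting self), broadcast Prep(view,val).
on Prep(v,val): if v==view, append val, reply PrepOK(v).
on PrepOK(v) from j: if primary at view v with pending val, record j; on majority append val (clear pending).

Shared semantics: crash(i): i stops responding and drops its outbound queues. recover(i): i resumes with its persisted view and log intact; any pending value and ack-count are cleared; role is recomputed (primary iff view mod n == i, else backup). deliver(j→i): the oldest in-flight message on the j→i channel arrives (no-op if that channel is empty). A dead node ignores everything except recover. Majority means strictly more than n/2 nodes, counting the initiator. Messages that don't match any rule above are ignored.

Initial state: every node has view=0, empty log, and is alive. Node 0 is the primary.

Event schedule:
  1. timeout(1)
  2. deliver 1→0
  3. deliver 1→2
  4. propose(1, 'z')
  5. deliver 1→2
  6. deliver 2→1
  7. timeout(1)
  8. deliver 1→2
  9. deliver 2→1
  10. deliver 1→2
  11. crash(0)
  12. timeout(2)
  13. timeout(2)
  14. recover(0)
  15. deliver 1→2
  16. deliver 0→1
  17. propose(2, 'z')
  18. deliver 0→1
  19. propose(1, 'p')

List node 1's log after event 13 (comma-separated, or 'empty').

step 1 timeout(1): 1={prim,v=1,log=-}
step 2 deliver 1→0: 0={back,v=1,log=-}
step 3 deliver 1→2: 2={back,v=1,log=-}
step 4 propose(1,'z'): —
step 5 deliver 1→2: 2={back,v=1,log=z}
step 6 deliver 2→1: 1={prim,v=1,log=z}
step 7 timeout(1): 1={back,v=2,log=z}
step 8 deliver 1→2: 2={prim,v=2,log=z}
step 9 deliver 2→1: —
step 10 deliver 1→2: —
step 11 crash(0): 0={✗back,v=1,log=-}
step 12 timeout(2): 2={back,v=3,log=z}
step 13 timeout(2): 2={back,v=4,log=z}

z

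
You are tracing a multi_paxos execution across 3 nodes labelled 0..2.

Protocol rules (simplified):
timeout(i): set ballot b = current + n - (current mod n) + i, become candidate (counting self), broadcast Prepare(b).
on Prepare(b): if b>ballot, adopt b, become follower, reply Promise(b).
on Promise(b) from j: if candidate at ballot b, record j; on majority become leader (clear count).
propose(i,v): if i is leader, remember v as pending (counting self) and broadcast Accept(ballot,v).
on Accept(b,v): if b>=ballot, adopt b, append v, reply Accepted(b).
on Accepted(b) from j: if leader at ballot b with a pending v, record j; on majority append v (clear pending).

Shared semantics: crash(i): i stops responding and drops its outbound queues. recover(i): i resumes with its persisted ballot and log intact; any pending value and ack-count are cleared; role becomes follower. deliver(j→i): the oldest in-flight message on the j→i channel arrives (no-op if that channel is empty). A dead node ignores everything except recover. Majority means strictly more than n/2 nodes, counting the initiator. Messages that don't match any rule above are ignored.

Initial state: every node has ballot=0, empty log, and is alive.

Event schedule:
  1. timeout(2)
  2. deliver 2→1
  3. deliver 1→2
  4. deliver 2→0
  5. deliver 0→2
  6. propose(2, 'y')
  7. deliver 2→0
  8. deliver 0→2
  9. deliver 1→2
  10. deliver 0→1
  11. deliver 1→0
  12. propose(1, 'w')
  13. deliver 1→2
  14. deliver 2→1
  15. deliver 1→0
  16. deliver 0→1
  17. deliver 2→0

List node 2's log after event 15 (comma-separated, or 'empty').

after 1 — timeout(2): n2:cand/b5/[-]
after 2 — deliver 2→1: n1:foll/b5/[-]
after 3 — deliver 1→2: n2:lead/b5/[-]
after 4 — deliver 2→0: n0:foll/b5/[-]
after 5 — deliver 0→2: ·
after 6 — propose(2,'y'): ·
after 7 — deliver 2→0: n0:foll/b5/[y]
after 8 — deliver 0→2: n2:lead/b5/[y]
after 9 — deliver 1→2: ·
after 10 — deliver 0→1: ·
after 11 — deliver 1→0: ·
after 12 — propose(1,'w'): ·
after 13 — deliver 1→2: ·
after 14 — deliver 2→1: n1:foll/b5/[y]
after 15 — deliver 1→0: ·

y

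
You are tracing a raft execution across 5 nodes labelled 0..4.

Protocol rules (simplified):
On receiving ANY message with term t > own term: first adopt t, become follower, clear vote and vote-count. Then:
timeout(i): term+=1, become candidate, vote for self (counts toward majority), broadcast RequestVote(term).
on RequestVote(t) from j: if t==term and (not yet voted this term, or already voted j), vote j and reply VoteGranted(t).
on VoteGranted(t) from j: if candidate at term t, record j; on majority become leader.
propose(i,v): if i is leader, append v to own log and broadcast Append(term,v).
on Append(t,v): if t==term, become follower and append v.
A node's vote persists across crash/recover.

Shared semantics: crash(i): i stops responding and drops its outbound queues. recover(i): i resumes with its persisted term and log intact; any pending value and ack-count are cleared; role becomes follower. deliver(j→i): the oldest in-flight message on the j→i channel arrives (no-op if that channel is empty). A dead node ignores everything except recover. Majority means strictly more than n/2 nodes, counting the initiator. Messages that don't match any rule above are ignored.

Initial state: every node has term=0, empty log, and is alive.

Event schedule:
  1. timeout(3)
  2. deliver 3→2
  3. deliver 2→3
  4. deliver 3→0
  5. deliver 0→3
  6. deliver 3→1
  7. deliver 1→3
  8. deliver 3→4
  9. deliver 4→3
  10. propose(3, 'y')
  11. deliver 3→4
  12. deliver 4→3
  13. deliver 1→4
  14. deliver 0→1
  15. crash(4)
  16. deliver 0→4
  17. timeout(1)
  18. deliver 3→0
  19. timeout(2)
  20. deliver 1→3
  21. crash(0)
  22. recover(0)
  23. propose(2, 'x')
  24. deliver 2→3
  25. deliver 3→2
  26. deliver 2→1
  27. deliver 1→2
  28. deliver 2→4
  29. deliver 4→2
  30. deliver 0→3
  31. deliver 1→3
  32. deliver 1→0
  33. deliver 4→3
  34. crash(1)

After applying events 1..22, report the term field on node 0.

step 1 timeout(3): 3={cand,t=1,log=-}
step 2 deliver 3→2: 2={foll,t=1,log=-}
step 3 deliver 2→3: —
step 4 deliver 3→0: 0={foll,t=1,log=-}
step 5 deliver 0→3: 3={lead,t=1,log=-}
step 6 deliver 3→1: 1={foll,t=1,log=-}
step 7 deliver 1→3: —
step 8 deliver 3→4: 4={foll,t=1,log=-}
step 9 deliver 4→3: —
step 10 propose(3,'y'): 3={lead,t=1,log=y}
step 11 deliver 3→4: 4={foll,t=1,log=y}
step 12 deliver 4→3: —
step 13 deliver 1→4: —
step 14 deliver 0→1: —
step 15 crash(4): 4={✗foll,t=1,log=y}
step 16 deliver 0→4: —
step 17 timeout(1): 1={cand,t=2,log=-}
step 18 deliver 3→0: 0={foll,t=1,log=y}
step 19 timeout(2): 2={cand,t=2,log=-}
step 20 deliver 1→3: 3={foll,t=2,log=y}
step 21 crash(0): 0={✗foll,t=1,log=y}
step 22 recover(0): 0={foll,t=1,log=y}

1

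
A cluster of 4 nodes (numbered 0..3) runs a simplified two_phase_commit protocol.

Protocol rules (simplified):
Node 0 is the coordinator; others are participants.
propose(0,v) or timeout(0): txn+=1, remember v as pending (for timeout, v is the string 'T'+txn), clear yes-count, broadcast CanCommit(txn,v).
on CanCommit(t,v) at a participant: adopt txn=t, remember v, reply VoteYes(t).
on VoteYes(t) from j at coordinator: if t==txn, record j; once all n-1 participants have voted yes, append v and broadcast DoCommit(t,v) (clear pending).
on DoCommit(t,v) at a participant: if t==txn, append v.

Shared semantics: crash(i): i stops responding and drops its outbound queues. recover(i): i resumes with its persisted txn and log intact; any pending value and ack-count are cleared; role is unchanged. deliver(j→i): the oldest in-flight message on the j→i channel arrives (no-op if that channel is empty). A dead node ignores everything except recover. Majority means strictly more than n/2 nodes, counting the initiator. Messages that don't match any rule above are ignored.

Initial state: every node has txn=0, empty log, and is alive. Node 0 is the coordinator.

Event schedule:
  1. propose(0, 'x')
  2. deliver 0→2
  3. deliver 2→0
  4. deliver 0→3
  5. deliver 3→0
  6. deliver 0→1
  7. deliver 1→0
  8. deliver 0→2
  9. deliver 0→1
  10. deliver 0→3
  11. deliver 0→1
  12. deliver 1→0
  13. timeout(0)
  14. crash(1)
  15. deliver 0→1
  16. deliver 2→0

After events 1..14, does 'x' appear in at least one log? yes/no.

step 1 propose(0,'x'): 0={coor,t=1,log=-}
step 2 deliver 0→2: 2={part,t=1,log=-}
step 3 deliver 2→0: —
step 4 deliver 0→3: 3={part,t=1,log=-}
step 5 deliver 3→0: —
step 6 deliver 0→1: 1={part,t=1,log=-}
step 7 deliver 1→0: 0={coor,t=1,log=x}
step 8 deliver 0→2: 2={part,t=1,log=x}
step 9 deliver 0→1: 1={part,t=1,log=x}
step 10 deliver 0→3: 3={part,t=1,log=x}
step 11 deliver 0→1: —
step 12 deliver 1→0: —
step 13 timeout(0): 0={coor,t=2,log=x}
step 14 crash(1): 1={✗part,t=1,log=x}

yes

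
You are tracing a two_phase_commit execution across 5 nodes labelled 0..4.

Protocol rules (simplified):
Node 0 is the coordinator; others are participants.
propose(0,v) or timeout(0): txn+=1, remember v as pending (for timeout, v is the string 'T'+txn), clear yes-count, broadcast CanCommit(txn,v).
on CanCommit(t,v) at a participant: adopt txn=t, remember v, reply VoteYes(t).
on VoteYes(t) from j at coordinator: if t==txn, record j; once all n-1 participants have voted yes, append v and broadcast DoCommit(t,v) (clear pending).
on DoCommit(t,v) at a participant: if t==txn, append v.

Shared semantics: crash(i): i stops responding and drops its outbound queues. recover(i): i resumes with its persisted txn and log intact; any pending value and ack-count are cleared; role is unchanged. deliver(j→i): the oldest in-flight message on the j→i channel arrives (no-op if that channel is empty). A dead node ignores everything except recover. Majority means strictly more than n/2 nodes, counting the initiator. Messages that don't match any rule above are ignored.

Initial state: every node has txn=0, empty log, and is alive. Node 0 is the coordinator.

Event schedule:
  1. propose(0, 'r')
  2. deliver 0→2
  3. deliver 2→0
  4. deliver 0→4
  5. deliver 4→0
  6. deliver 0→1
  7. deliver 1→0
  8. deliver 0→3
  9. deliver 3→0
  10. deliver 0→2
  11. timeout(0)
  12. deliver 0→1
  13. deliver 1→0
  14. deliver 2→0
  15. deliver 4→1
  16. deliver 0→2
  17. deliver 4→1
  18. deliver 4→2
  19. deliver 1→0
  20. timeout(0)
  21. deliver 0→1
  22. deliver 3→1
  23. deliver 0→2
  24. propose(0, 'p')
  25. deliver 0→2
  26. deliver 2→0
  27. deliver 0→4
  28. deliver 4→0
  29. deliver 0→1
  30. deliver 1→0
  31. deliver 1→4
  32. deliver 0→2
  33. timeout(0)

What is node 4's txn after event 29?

1

[1] propose(0,'r') → N0(coor t1 [-])
[2] deliver 0→2 → N2(part t1 [-])
[3] deliver 2→0 → ∅
[4] deliver 0→4 → N4(part t1 [-])
[5] deliver 4→0 → ∅
[6] deliver 0→1 → N1(part t1 [-])
[7] deliver 1→0 → ∅
[8] deliver 0→3 → N3(part t1 [-])
[9] deliver 3→0 → N0(coor t1 [r])
[10] deliver 0→2 → N2(part t1 [r])
[11] timeout(0) → N0(coor t2 [r])
[12] deliver 0→1 → N1(part t1 [r])
[13] deliver 1→0 → ∅
[14] deliver 2→0 → ∅
[15] deliver 4→1 → ∅
[16] deliver 0→2 → N2(part t2 [r])
[17] deliver 4→1 → ∅
[18] deliver 4→2 → ∅
[19] deliver 1→0 → ∅
[20] timeout(0) → N0(coor t3 [r])
[21] deliver 0→1 → N1(part t2 [r])
[22] deliver 3→1 → ∅
[23] deliver 0→2 → N2(part t3 [r])
[24] propose(0,'p') → N0(coor t4 [r])
[25] deliver 0→2 → N2(part t4 [r])
[26] deliver 2→0 → ∅
[27] deliver 0→4 → N4(part t1 [r])
[28] deliver 4→0 → ∅
[29] deliver 0→1 → N1(part t3 [r])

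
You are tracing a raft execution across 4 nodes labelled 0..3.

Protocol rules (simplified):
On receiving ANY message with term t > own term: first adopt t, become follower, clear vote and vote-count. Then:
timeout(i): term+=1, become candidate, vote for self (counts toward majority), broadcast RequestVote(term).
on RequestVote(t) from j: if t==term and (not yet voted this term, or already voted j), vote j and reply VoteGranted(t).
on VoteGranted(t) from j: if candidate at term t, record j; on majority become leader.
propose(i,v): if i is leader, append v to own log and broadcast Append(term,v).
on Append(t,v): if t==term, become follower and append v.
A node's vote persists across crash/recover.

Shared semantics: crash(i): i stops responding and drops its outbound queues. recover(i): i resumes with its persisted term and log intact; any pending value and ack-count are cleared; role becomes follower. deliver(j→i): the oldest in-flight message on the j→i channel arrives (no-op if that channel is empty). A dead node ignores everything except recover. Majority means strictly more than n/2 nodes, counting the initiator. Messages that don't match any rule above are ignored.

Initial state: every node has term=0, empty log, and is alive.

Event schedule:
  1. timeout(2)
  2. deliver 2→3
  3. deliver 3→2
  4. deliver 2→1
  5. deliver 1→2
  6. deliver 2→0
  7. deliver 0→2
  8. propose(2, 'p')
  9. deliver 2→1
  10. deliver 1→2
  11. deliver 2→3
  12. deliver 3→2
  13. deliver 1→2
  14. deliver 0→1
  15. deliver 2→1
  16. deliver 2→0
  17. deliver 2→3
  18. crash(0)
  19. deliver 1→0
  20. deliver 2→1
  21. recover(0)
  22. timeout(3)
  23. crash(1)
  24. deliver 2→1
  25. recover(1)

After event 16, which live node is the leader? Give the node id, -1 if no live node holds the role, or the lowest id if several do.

1. timeout(2):  <2:cand t1 ->
2. deliver 2→3:  <3:foll t1 ->
3. deliver 3→2:  nop
4. deliver 2→1:  <1:foll t1 ->
5. deliver 1→2:  <2:lead t1 ->
6. deliver 2→0:  <0:foll t1 ->
7. deliver 0→2:  nop
8. propose(2,'p'):  <2:lead t1 p>
9. deliver 2→1:  <1:foll t1 p>
10. deliver 1→2:  nop
11. deliver 2→3:  <3:foll t1 p>
12. deliver 3→2:  nop
13. deliver 1→2:  nop
14. deliver 0→1:  nop
15. deliver 2→1:  nop
16. deliver 2→0:  <0:foll t1 p>

2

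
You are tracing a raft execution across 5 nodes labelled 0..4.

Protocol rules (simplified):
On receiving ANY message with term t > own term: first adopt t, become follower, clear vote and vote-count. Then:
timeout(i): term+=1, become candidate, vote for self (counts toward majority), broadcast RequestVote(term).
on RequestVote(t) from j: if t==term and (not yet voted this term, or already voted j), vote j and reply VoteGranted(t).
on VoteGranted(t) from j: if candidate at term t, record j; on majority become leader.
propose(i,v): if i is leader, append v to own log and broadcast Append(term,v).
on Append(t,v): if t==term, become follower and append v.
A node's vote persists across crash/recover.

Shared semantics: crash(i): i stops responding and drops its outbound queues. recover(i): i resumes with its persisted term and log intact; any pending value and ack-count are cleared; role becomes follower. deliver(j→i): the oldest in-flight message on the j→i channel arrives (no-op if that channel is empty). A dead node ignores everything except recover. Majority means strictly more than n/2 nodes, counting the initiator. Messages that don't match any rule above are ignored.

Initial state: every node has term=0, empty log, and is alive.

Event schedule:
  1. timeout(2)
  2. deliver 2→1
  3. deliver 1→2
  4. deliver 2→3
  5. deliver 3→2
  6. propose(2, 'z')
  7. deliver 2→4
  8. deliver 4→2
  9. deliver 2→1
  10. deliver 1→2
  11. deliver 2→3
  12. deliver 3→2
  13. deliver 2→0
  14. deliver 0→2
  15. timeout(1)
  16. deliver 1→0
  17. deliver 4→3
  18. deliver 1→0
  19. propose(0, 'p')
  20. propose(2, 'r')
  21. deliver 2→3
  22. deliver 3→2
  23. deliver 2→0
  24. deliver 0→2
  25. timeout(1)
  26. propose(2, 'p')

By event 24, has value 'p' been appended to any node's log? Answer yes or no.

1. timeout(2):  <2:cand t1 ->
2. deliver 2→1:  <1:foll t1 ->
3. deliver 1→2:  nop
4. deliver 2→3:  <3:foll t1 ->
5. deliver 3→2:  <2:lead t1 ->
6. propose(2,'z'):  <2:lead t1 z>
7. deliver 2→4:  <4:foll t1 ->
8. deliver 4→2:  nop
9. deliver 2→1:  <1:foll t1 z>
10. deliver 1→2:  nop
11. deliver 2→3:  <3:foll t1 z>
12. deliver 3→2:  nop
13. deliver 2→0:  <0:foll t1 ->
14. deliver 0→2:  nop
15. timeout(1):  <1:cand t2 z>
16. deliver 1→0:  <0:foll t2 ->
17. deliver 4→3:  nop
18. deliver 1→0:  nop
19. propose(0,'p'):  nop
20. propose(2,'r'):  <2:lead t1 z,r>
21. deliver 2→3:  <3:foll t1 z,r>
22. deliver 3→2:  nop
23. deliver 2→0:  nop
24. deliver 0→2:  nop

no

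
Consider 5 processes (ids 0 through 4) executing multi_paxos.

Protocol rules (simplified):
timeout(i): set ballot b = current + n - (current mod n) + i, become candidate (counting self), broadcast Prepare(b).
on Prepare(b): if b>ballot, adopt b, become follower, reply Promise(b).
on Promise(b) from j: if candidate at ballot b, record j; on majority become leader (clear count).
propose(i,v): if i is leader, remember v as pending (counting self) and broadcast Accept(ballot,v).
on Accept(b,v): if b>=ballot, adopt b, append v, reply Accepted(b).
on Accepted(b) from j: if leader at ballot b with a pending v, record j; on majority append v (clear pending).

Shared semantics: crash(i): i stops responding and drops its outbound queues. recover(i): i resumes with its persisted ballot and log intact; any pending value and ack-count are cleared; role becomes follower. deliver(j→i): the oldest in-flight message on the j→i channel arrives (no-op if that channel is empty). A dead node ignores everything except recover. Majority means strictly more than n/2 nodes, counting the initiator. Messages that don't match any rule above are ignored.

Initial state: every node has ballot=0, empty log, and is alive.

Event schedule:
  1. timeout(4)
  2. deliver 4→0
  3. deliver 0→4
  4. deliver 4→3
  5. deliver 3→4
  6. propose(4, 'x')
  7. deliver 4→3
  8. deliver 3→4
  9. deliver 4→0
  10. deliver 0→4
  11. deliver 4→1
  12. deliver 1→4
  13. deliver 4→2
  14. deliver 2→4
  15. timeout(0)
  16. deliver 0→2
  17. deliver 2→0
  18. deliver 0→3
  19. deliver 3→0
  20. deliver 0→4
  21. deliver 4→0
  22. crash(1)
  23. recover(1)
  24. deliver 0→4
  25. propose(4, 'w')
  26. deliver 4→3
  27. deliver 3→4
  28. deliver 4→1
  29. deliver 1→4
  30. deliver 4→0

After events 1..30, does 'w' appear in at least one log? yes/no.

step 1 timeout(4): 4={cand,b=9,log=-}
step 2 deliver 4→0: 0={foll,b=9,log=-}
step 3 deliver 0→4: —
step 4 deliver 4→3: 3={foll,b=9,log=-}
step 5 deliver 3→4: 4={lead,b=9,log=-}
step 6 propose(4,'x'): —
step 7 deliver 4→3: 3={foll,b=9,log=x}
step 8 deliver 3→4: —
step 9 deliver 4→0: 0={foll,b=9,log=x}
step 10 deliver 0→4: 4={lead,b=9,log=x}
step 11 deliver 4→1: 1={foll,b=9,log=-}
step 12 deliver 1→4: —
step 13 deliver 4→2: 2={foll,b=9,log=-}
step 14 deliver 2→4: —
step 15 timeout(0): 0={cand,b=10,log=x}
step 16 deliver 0→2: 2={foll,b=10,log=-}
step 17 deliver 2→0: —
step 18 deliver 0→3: 3={foll,b=10,log=x}
step 19 deliver 3→0: 0={lead,b=10,log=x}
step 20 deliver 0→4: 4={foll,b=10,log=x}
step 21 deliver 4→0: —
step 22 crash(1): 1={✗foll,b=9,log=-}
step 23 recover(1): 1={foll,b=9,log=-}
step 24 deliver 0→4: —
step 25 propose(4,'w'): —
step 26 deliver 4→3: —
step 27 deliver 3→4: —
step 28 deliver 4→1: 1={foll,b=9,log=x}
step 29 deliver 1→4: —
step 30 deliver 4→0: —

no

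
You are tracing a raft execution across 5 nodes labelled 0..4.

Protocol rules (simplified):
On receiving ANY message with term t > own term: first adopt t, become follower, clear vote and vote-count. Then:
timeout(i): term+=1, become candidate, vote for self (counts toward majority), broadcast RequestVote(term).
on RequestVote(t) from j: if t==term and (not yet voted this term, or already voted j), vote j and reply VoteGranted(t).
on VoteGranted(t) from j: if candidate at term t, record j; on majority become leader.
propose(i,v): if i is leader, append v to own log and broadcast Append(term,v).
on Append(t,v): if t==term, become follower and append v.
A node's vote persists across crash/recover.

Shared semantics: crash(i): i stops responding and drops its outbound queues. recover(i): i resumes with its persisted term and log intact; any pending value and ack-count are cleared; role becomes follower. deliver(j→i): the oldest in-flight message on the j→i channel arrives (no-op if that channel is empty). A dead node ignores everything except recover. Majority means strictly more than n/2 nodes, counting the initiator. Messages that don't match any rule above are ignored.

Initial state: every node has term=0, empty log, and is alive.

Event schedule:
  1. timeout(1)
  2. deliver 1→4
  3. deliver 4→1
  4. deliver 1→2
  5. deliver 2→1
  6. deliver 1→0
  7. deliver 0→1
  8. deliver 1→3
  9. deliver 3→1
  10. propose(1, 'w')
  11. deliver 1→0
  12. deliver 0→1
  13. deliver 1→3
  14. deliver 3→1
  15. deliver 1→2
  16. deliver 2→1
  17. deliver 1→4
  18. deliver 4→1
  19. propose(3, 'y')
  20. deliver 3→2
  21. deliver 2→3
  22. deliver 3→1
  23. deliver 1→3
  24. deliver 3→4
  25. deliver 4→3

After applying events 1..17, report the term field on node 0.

1

[1] timeout(1) → N1(cand t1 [-])
[2] deliver 1→4 → N4(foll t1 [-])
[3] deliver 4→1 → ∅
[4] deliver 1→2 → N2(foll t1 [-])
[5] deliver 2→1 → N1(lead t1 [-])
[6] deliver 1→0 → N0(foll t1 [-])
[7] deliver 0→1 → ∅
[8] deliver 1→3 → N3(foll t1 [-])
[9] deliver 3→1 → ∅
[10] propose(1,'w') → N1(lead t1 [w])
[11] deliver 1→0 → N0(foll t1 [w])
[12] deliver 0→1 → ∅
[13] deliver 1→3 → N3(foll t1 [w])
[14] deliver 3→1 → ∅
[15] deliver 1→2 → N2(foll t1 [w])
[16] deliver 2→1 → ∅
[17] deliver 1→4 → N4(foll t1 [w])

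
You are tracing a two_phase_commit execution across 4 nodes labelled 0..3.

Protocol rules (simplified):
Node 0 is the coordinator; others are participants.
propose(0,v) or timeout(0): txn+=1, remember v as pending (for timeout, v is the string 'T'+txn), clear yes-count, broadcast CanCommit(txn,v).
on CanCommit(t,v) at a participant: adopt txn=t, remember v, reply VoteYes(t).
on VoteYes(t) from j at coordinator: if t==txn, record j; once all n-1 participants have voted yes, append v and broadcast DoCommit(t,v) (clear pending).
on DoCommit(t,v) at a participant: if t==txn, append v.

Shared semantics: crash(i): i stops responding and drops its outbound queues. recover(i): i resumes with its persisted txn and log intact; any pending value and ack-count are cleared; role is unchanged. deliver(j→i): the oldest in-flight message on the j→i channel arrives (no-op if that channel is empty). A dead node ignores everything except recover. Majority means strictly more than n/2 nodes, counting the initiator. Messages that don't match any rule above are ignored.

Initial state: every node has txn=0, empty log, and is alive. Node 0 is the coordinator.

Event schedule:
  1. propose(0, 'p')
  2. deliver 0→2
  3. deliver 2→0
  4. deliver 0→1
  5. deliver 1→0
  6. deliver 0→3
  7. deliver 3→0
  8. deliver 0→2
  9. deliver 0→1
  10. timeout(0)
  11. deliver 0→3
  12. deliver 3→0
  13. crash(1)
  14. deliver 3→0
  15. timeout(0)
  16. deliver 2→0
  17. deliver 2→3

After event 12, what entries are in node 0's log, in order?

p

step 1 propose(0,'p'): 0={coor,t=1,log=-}
step 2 deliver 0→2: 2={part,t=1,log=-}
step 3 deliver 2→0: —
step 4 deliver 0→1: 1={part,t=1,log=-}
step 5 deliver 1→0: —
step 6 deliver 0→3: 3={part,t=1,log=-}
step 7 deliver 3→0: 0={coor,t=1,log=p}
step 8 deliver 0→2: 2={part,t=1,log=p}
step 9 deliver 0→1: 1={part,t=1,log=p}
step 10 timeout(0): 0={coor,t=2,log=p}
step 11 deliver 0→3: 3={part,t=1,log=p}
step 12 deliver 3→0: —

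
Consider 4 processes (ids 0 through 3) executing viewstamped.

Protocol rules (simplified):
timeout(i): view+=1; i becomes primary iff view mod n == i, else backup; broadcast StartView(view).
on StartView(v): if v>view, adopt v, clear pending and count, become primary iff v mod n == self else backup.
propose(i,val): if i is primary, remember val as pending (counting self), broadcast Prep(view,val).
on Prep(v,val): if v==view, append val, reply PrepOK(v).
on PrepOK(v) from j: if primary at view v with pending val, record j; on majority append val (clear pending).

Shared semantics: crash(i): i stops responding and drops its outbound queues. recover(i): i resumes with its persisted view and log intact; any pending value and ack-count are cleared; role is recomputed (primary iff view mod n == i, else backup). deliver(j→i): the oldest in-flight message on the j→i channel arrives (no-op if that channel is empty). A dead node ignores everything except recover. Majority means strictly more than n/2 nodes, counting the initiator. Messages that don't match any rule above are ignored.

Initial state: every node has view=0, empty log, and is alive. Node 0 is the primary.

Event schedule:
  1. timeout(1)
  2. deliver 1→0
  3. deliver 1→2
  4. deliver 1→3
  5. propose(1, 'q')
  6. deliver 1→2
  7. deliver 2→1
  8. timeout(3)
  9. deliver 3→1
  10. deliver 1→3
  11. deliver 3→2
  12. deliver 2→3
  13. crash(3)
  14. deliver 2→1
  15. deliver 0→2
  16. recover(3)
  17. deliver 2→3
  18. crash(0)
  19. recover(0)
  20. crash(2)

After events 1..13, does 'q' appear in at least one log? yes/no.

yes

e1 timeout(1): 1[prim,v=1,-]
e2 deliver 1→0: 0[back,v=1,-]
e3 deliver 1→2: 2[back,v=1,-]
e4 deliver 1→3: 3[back,v=1,-]
e5 propose(1,'q'): ·
e6 deliver 1→2: 2[back,v=1,q]
e7 deliver 2→1: ·
e8 timeout(3): 3[back,v=2,-]
e9 deliver 3→1: 1[back,v=2,-]
e10 deliver 1→3: ·
e11 deliver 3→2: 2[prim,v=2,q]
e12 deliver 2→3: ·
e13 crash(3): 3[✗back,v=2,-]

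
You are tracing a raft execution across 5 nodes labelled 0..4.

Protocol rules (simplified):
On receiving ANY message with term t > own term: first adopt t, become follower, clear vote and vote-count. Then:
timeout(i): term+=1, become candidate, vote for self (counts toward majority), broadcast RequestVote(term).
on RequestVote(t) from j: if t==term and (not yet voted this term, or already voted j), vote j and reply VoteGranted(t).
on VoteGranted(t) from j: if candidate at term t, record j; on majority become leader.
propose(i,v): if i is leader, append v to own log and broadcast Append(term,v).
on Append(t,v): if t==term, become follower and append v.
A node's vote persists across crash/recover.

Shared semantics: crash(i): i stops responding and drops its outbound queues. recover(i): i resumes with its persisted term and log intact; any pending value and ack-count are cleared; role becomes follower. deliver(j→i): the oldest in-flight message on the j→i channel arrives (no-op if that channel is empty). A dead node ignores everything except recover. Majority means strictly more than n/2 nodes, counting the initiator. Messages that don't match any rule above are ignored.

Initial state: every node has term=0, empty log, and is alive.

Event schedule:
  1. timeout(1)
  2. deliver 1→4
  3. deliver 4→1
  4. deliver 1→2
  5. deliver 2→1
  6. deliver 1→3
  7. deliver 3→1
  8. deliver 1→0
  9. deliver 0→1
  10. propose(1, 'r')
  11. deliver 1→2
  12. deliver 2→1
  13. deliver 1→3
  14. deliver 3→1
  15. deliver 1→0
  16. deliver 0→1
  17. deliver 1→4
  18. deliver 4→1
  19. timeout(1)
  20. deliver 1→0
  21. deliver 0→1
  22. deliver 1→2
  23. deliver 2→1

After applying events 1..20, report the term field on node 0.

2

[1] timeout(1) → N1(cand t1 [-])
[2] deliver 1→4 → N4(foll t1 [-])
[3] deliver 4→1 → ∅
[4] deliver 1→2 → N2(foll t1 [-])
[5] deliver 2→1 → N1(lead t1 [-])
[6] deliver 1→3 → N3(foll t1 [-])
[7] deliver 3→1 → ∅
[8] deliver 1→0 → N0(foll t1 [-])
[9] deliver 0→1 → ∅
[10] propose(1,'r') → N1(lead t1 [r])
[11] deliver 1→2 → N2(foll t1 [r])
[12] deliver 2→1 → ∅
[13] deliver 1→3 → N3(foll t1 [r])
[14] deliver 3→1 → ∅
[15] deliver 1→0 → N0(foll t1 [r])
[16] deliver 0→1 → ∅
[17] deliver 1→4 → N4(foll t1 [r])
[18] deliver 4→1 → ∅
[19] timeout(1) → N1(cand t2 [r])
[20] deliver 1→0 → N0(foll t2 [r])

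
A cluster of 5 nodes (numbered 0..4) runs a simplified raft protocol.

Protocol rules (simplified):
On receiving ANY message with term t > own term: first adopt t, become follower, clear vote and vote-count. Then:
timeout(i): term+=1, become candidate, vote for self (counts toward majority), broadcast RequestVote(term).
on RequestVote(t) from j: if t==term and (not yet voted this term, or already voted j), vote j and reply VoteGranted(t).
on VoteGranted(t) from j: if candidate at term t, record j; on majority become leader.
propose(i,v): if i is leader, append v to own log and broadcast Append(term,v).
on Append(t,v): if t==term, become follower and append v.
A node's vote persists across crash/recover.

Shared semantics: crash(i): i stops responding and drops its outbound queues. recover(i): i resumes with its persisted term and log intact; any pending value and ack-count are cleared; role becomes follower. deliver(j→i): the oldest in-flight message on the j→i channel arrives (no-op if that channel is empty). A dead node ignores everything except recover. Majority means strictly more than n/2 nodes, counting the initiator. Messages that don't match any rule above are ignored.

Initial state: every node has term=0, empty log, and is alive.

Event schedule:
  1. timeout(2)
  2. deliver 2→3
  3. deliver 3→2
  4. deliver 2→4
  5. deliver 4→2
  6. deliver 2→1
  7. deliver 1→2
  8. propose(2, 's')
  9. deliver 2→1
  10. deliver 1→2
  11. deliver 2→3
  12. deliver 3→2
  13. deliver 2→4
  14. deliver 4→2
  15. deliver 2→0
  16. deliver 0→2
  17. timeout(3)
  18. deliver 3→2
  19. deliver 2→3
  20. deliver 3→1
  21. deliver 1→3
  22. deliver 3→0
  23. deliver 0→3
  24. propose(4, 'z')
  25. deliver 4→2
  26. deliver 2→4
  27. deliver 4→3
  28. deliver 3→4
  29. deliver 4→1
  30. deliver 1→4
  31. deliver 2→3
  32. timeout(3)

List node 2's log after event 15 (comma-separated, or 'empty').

[1] timeout(2) → N2(cand t1 [-])
[2] deliver 2→3 → N3(foll t1 [-])
[3] deliver 3→2 → ∅
[4] deliver 2→4 → N4(foll t1 [-])
[5] deliver 4→2 → N2(lead t1 [-])
[6] deliver 2→1 → N1(foll t1 [-])
[7] deliver 1→2 → ∅
[8] propose(2,'s') → N2(lead t1 [s])
[9] deliver 2→1 → N1(foll t1 [s])
[10] deliver 1→2 → ∅
[11] deliver 2→3 → N3(foll t1 [s])
[12] deliver 3→2 → ∅
[13] deliver 2→4 → N4(foll t1 [s])
[14] deliver 4→2 → ∅
[15] deliver 2→0 → N0(foll t1 [-])

s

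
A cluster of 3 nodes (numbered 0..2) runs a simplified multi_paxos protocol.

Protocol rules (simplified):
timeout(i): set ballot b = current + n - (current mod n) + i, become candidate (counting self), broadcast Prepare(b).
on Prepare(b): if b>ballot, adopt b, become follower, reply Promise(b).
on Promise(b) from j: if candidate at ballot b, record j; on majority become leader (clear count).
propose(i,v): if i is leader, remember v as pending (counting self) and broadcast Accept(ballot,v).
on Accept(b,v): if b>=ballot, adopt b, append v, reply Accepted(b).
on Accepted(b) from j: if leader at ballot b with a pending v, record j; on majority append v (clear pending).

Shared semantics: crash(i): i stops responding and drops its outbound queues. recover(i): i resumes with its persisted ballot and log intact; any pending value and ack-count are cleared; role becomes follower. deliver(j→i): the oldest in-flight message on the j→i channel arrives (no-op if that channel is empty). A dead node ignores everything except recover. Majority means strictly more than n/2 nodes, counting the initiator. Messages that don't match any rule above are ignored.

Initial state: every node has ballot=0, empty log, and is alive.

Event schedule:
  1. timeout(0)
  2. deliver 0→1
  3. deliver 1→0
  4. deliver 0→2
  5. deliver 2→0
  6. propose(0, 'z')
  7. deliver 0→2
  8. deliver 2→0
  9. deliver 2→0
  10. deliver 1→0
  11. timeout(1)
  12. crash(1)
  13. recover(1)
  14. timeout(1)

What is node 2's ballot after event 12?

3

[1] timeout(0) → N0(cand b3 [-])
[2] deliver 0→1 → N1(foll b3 [-])
[3] deliver 1→0 → N0(lead b3 [-])
[4] deliver 0→2 → N2(foll b3 [-])
[5] deliver 2→0 → ∅
[6] propose(0,'z') → ∅
[7] deliver 0→2 → N2(foll b3 [z])
[8] deliver 2→0 → N0(lead b3 [z])
[9] deliver 2→0 → ∅
[10] deliver 1→0 → ∅
[11] timeout(1) → N1(cand b7 [-])
[12] crash(1) → N1(✗cand b7 [-])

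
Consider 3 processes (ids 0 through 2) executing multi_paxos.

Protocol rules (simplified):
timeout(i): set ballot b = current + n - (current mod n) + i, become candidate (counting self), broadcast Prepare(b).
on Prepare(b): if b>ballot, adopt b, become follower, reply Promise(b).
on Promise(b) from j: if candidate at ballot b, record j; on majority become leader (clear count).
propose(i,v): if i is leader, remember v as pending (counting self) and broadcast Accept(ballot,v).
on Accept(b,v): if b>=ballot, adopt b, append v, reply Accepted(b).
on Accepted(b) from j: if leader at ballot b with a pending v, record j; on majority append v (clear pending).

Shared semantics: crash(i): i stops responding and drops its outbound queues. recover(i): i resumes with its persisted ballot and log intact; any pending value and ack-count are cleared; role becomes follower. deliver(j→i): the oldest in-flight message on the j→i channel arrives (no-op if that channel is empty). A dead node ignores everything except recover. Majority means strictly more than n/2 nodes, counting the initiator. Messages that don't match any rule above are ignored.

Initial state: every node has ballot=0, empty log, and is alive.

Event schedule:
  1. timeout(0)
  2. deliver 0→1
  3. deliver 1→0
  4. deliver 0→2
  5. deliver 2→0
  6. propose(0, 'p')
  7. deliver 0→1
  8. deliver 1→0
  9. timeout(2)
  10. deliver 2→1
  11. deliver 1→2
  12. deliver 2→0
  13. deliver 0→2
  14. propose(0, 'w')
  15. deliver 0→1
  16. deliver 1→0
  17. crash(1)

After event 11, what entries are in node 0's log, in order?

[1] timeout(0) → N0(cand b3 [-])
[2] deliver 0→1 → N1(foll b3 [-])
[3] deliver 1→0 → N0(lead b3 [-])
[4] deliver 0→2 → N2(foll b3 [-])
[5] deliver 2→0 → ∅
[6] propose(0,'p') → ∅
[7] deliver 0→1 → N1(foll b3 [p])
[8] deliver 1→0 → N0(lead b3 [p])
[9] timeout(2) → N2(cand b8 [-])
[10] deliver 2→1 → N1(foll b8 [p])
[11] deliver 1→2 → N2(lead b8 [-])

p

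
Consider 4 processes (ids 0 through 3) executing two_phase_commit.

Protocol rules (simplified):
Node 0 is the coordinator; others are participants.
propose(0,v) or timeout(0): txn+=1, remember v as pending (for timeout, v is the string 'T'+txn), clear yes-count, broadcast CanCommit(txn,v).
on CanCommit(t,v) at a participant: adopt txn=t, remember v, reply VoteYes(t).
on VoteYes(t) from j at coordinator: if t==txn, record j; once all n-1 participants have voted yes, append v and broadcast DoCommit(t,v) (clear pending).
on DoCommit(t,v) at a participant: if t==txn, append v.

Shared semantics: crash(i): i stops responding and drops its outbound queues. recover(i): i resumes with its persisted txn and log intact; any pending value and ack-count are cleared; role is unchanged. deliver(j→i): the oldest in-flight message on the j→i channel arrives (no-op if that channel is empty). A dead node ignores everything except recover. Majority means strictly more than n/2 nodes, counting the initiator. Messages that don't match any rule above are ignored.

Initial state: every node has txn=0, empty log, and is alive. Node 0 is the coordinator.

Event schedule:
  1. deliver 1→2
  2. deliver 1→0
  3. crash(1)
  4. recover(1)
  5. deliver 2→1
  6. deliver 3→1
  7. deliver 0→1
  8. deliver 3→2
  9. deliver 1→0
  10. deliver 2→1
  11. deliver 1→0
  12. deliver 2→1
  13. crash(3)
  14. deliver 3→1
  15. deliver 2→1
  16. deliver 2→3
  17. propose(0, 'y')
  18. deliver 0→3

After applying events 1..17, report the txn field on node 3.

e1 deliver 1→2: ·
e2 deliver 1→0: ·
e3 crash(1): 1[✗part,t=0,-]
e4 recover(1): 1[part,t=0,-]
e5 deliver 2→1: ·
e6 deliver 3→1: ·
e7 deliver 0→1: ·
e8 deliver 3→2: ·
e9 deliver 1→0: ·
e10 deliver 2→1: ·
e11 deliver 1→0: ·
e12 deliver 2→1: ·
e13 crash(3): 3[✗part,t=0,-]
e14 deliver 3→1: ·
e15 deliver 2→1: ·
e16 deliver 2→3: ·
e17 propose(0,'y'): 0[coor,t=1,-]

0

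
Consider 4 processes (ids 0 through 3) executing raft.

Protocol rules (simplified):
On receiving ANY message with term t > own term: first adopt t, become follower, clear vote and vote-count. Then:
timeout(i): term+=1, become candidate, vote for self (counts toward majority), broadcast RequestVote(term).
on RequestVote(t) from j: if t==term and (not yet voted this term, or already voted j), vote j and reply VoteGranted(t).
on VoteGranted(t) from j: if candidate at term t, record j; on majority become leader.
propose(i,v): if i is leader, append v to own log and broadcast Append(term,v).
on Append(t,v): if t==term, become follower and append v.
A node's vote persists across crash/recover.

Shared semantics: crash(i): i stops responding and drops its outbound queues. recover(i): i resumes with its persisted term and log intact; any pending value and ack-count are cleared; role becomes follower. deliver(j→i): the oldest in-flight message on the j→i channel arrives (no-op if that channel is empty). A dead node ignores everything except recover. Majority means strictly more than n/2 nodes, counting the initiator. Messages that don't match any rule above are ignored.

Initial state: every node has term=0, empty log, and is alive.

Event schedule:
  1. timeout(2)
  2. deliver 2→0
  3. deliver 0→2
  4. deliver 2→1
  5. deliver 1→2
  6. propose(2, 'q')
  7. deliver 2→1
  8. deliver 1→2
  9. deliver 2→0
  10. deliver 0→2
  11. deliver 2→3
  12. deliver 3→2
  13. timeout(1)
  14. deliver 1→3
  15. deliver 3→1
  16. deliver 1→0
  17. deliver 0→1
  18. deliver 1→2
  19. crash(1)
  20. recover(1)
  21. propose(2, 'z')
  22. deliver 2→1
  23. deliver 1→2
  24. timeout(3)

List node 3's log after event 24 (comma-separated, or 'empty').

empty

e1 timeout(2): 2[cand,t=1,-]
e2 deliver 2→0: 0[foll,t=1,-]
e3 deliver 0→2: ·
e4 deliver 2→1: 1[foll,t=1,-]
e5 deliver 1→2: 2[lead,t=1,-]
e6 propose(2,'q'): 2[lead,t=1,q]
e7 deliver 2→1: 1[foll,t=1,q]
e8 deliver 1→2: ·
e9 deliver 2→0: 0[foll,t=1,q]
e10 deliver 0→2: ·
e11 deliver 2→3: 3[foll,t=1,-]
e12 deliver 3→2: ·
e13 timeout(1): 1[cand,t=2,q]
e14 deliver 1→3: 3[foll,t=2,-]
e15 deliver 3→1: ·
e16 deliver 1→0: 0[foll,t=2,q]
e17 deliver 0→1: 1[lead,t=2,q]
e18 deliver 1→2: 2[foll,t=2,q]
e19 crash(1): 1[✗lead,t=2,q]
e20 recover(1): 1[foll,t=2,q]
e21 propose(2,'z'): ·
e22 deliver 2→1: ·
e23 deliver 1→2: ·
e24 timeout(3): 3[cand,t=3,-]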